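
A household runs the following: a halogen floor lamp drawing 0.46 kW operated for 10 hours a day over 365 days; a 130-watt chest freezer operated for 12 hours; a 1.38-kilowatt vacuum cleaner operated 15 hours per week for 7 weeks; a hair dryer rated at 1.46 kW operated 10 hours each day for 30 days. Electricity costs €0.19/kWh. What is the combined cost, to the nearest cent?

halogen floor lamp: Runtime = 10 h/day × 365 days = 3650 h
halogen floor lamp: 0.46 kW × 3650 h = 1679 kWh
chest freezer: 0.13 kW × 12 h = 1.56 kWh
vacuum cleaner: Runtime = 15 h/week × 7 weeks = 105 h
vacuum cleaner: 1.38 kW × 105 h = 144.9 kWh
hair dryer: Runtime = 10 h/day × 30 days = 300 h
hair dryer: 1.46 kW × 300 h = 438 kWh
Total energy = 2263.46 kWh
Cost = 2263.46 × €0.19 = €430.06

€430.06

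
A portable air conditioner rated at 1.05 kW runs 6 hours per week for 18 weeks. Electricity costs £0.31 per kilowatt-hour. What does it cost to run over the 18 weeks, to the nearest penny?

Runtime = 6 h/week × 18 weeks = 108 h
Energy = 1.05 kW × 108 h = 113.4 kWh
Cost = 113.4 kWh × £0.31/kWh = £35.15

£35.15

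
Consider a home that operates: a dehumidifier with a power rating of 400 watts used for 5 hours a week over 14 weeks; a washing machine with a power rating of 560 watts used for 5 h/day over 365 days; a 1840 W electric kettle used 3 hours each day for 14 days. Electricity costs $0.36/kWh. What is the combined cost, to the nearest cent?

$405.82

dehumidifier: Runtime = 5 h/week × 14 weeks = 70 h
dehumidifier: 0.4 kW × 70 h = 28 kWh
washing machine: Runtime = 5 h/day × 365 days = 1825 h
washing machine: 0.56 kW × 1825 h = 1022 kWh
electric kettle: Runtime = 3 h/day × 14 days = 42 h
electric kettle: 1.84 kW × 42 h = 77.28 kWh
Total energy = 1127.28 kWh
Cost = 1127.28 × $0.36 = $405.82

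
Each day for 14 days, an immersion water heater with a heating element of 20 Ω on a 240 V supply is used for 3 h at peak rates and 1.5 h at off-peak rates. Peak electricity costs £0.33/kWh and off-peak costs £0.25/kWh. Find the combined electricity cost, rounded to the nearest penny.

£55.04

Power = V²/R = 240²/20 = 2880 W = 2.88 kW
Peak energy = 2.88 kW × 3 h × 14 = 120.96 kWh
Off-peak energy = 2.88 kW × 1.5 h × 14 = 60.48 kWh
Cost = 120.96 × £0.33 + 60.48 × £0.25 = £39.9168 + £15.12 = £55.04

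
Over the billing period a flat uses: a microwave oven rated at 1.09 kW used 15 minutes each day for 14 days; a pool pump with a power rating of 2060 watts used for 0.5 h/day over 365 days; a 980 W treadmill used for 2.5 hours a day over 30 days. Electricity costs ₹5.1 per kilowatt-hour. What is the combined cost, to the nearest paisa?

microwave oven: Runtime = 15 min × 14 = 210 min = 3.5 h
microwave oven: 1.09 kW × 3.5 h = 3.815 kWh
pool pump: Runtime = 0.5 h/day × 365 days = 182.5 h
pool pump: 2.06 kW × 182.5 h = 375.95 kWh
treadmill: Runtime = 2.5 h/day × 30 days = 75 h
treadmill: 0.98 kW × 75 h = 73.5 kWh
Total energy = 453.265 kWh
Cost = 453.265 × ₹5.1 = ₹2311.65

₹2311.65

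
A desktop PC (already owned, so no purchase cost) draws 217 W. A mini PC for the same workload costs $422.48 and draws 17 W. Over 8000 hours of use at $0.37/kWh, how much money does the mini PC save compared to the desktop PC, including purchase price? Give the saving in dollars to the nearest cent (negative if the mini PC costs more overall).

desktop PC: $0.00 + (217/1000) kW × 8000 h × $0.37 = $0.00 + $642.32 = $642.32
mini PC: $422.48 + (17/1000) kW × 8000 h × $0.37 = $422.48 + $50.32 = $472.8
Saving = $642.32 − $472.8 = $169.52

$169.52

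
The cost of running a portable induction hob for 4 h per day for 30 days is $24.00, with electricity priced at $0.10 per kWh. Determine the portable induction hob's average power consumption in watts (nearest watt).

Energy = $24.00 ÷ $0.10/kWh = 240 kWh
Runtime = 4 h/day × 30 days = 120 h
Power = 240 kWh ÷ 120 h = 2 kW = 2000 W

2000 W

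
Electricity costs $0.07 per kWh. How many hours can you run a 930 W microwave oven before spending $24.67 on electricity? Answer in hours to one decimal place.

Energy available = $24.67 ÷ $0.07/kWh = 352.4286 kWh
Hours = 352.4286 kWh ÷ 0.93 kW = 379.0 h

379.0 h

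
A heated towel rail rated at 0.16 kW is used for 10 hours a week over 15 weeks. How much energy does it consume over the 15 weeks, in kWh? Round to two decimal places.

Runtime = 10 h/week × 15 weeks = 150 h
Energy = 0.16 kW × 150 h = 24 kWh

24.00 kWh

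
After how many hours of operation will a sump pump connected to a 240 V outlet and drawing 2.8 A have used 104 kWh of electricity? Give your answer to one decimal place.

154.8 h

Power = 2.8 A × 240 V = 672 W = 0.672 kW
Hours = 104 kWh ÷ 0.672 kW = 154.8 h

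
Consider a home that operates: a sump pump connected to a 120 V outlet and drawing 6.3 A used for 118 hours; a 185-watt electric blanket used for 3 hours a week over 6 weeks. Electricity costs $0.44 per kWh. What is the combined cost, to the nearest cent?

$40.72

sump pump: Power = 6.3 A × 120 V = 756 W = 0.756 kW
sump pump: 0.756 kW × 118 h = 89.208 kWh
electric blanket: Runtime = 3 h/week × 6 weeks = 18 h
electric blanket: 0.185 kW × 18 h = 3.33 kWh
Total energy = 92.538 kWh
Cost = 92.538 × $0.44 = $40.72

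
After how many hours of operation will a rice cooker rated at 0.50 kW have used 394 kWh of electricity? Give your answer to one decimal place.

788.0 h

Hours = 394 kWh ÷ 0.5 kW = 788.0 h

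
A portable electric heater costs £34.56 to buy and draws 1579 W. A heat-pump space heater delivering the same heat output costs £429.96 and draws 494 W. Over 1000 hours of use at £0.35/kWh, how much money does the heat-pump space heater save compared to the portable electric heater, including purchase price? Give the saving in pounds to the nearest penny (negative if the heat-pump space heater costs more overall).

-£15.65

portable electric heater: £34.56 + (1579/1000) kW × 1000 h × £0.35 = £34.56 + £552.65 = £587.21
heat-pump space heater: £429.96 + (494/1000) kW × 1000 h × £0.35 = £429.96 + £172.9 = £602.86
Saving = £587.21 − £602.86 = −£15.65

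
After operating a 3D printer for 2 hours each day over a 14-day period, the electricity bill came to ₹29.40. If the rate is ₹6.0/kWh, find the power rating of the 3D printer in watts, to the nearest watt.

Energy = ₹29.40 ÷ ₹6.0/kWh = 4.9 kWh
Runtime = 2 h/day × 14 days = 28 h
Power = 4.9 kWh ÷ 28 h = 0.175 kW = 175 W

175 W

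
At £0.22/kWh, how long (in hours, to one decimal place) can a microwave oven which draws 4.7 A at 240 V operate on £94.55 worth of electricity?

Power = 4.7 A × 240 V = 1128 W = 1.128 kW
Energy available = £94.55 ÷ £0.22/kWh = 429.7727 kWh
Hours = 429.7727 kWh ÷ 1.128 kW = 381.0 h

381.0 h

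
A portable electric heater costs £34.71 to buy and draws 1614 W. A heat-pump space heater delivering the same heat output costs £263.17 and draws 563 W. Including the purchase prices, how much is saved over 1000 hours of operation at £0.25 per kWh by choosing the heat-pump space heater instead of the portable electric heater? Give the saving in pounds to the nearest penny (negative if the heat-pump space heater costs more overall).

portable electric heater: £34.71 + (1614/1000) kW × 1000 h × £0.25 = £34.71 + £403.5 = £438.21
heat-pump space heater: £263.17 + (563/1000) kW × 1000 h × £0.25 = £263.17 + £140.75 = £403.92
Saving = £438.21 − £403.92 = £34.29

£34.29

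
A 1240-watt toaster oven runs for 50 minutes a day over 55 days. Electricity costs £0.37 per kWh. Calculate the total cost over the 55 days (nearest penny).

Runtime = 50 min × 55 = 2750 min = 45.833333… h
Energy = 1.24 kW × 45.833333… h = 56.833333… kWh
Cost = 56.833333… kWh × £0.37/kWh = £21.03

£21.03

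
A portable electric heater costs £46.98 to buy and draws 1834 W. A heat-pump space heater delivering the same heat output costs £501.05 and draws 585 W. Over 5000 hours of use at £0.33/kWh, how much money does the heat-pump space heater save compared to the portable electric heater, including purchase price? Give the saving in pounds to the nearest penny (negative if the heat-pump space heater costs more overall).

portable electric heater: £46.98 + (1834/1000) kW × 5000 h × £0.33 = £46.98 + £3026.1 = £3073.08
heat-pump space heater: £501.05 + (585/1000) kW × 5000 h × £0.33 = £501.05 + £965.25 = £1466.3
Saving = £3073.08 − £1466.3 = £1606.78

£1606.78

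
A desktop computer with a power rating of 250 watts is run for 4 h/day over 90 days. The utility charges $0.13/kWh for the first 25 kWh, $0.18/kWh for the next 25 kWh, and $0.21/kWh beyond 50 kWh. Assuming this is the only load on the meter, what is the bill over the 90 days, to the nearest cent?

$16.15

Runtime = 4 h/day × 90 days = 360 h
Energy = 0.25 kW × 360 h = 90 kWh
Tier 1 (0–25 kWh): 25 × $0.13 = $3.25
Tier 2 (25–50 kWh): 25 × $0.18 = $4.5
Above 50 kWh: 40 × $0.21 = $8.4
Bill = $16.15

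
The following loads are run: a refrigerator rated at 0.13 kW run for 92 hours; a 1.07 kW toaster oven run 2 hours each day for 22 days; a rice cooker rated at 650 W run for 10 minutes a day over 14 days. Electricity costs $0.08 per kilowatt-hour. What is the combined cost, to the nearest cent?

refrigerator: 0.13 kW × 92 h = 11.96 kWh
toaster oven: Runtime = 2 h/day × 22 days = 44 h
toaster oven: 1.07 kW × 44 h = 47.08 kWh
rice cooker: Runtime = 10 min × 14 = 140 min = 2.333333… h
rice cooker: 0.65 kW × 2.333333… h = 1.516666… kWh
Total energy = 60.556666… kWh
Cost = 60.556666… × $0.08 = $4.84

$4.84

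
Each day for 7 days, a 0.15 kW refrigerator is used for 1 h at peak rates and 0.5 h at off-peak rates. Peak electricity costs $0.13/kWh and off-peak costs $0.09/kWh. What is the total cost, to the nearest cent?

Peak energy = 0.15 kW × 1 h × 7 = 1.05 kWh
Off-peak energy = 0.15 kW × 0.5 h × 7 = 0.525 kWh
Cost = 1.05 × $0.13 + 0.525 × $0.09 = $0.1365 + $0.04725 = $0.18

$0.18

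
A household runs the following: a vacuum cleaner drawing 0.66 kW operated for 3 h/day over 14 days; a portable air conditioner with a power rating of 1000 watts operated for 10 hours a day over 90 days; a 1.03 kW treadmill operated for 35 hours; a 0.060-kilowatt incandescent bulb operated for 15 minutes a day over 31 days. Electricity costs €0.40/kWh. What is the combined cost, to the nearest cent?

€385.69

vacuum cleaner: Runtime = 3 h/day × 14 days = 42 h
vacuum cleaner: 0.66 kW × 42 h = 27.72 kWh
portable air conditioner: Runtime = 10 h/day × 90 days = 900 h
portable air conditioner: 1 kW × 900 h = 900 kWh
treadmill: 1.03 kW × 35 h = 36.05 kWh
incandescent bulb: Runtime = 15 min × 31 = 465 min = 7.75 h
incandescent bulb: 0.06 kW × 7.75 h = 0.465 kWh
Total energy = 964.235 kWh
Cost = 964.235 × €0.40 = €385.69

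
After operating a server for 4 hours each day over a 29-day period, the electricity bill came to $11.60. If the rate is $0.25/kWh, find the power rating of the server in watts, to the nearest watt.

400 W

Energy = $11.60 ÷ $0.25/kWh = 46.4 kWh
Runtime = 4 h/day × 29 days = 116 h
Power = 46.4 kWh ÷ 116 h = 0.4 kW = 400 W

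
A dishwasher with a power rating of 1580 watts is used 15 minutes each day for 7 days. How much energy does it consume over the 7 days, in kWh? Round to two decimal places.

2.77 kWh

Runtime = 15 min × 7 = 105 min = 1.75 h
Energy = 1.58 kW × 1.75 h = 2.765 kWh ≈ 2.77 kWh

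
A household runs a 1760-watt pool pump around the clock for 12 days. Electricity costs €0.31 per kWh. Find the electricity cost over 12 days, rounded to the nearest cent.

Runtime = 24 h × 12 = 288 h
Energy = 1.76 kW × 288 h = 506.88 kWh
Cost = 506.88 kWh × €0.31/kWh = €157.13

€157.13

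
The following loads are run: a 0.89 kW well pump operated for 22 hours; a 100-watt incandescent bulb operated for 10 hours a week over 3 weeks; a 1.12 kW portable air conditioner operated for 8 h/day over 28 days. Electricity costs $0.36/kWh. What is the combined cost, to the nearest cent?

well pump: 0.89 kW × 22 h = 19.58 kWh
incandescent bulb: Runtime = 10 h/week × 3 weeks = 30 h
incandescent bulb: 0.1 kW × 30 h = 3 kWh
portable air conditioner: Runtime = 8 h/day × 28 days = 224 h
portable air conditioner: 1.12 kW × 224 h = 250.88 kWh
Total energy = 273.46 kWh
Cost = 273.46 × $0.36 = $98.45

$98.45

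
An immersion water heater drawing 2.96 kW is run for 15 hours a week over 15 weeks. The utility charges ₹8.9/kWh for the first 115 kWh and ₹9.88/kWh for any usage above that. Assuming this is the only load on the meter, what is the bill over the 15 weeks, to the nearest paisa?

Runtime = 15 h/week × 15 weeks = 225 h
Energy = 2.96 kW × 225 h = 666 kWh
Tier 1 (0–115 kWh): 115 × ₹8.9 = ₹1023.5
Above 115 kWh: 551 × ₹9.88 = ₹5443.88
Bill = ₹6467.38

₹6467.38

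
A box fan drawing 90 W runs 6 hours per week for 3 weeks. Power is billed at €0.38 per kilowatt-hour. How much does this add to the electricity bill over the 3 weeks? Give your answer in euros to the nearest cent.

Runtime = 6 h/week × 3 weeks = 18 h
Energy = 0.09 kW × 18 h = 1.62 kWh
Cost = 1.62 kWh × €0.38/kWh = €0.62

€0.62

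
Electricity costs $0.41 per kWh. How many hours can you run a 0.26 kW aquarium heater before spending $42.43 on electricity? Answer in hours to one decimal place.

398.0 h

Energy available = $42.43 ÷ $0.41/kWh = 103.4878 kWh
Hours = 103.4878 kWh ÷ 0.26 kW = 398.0 h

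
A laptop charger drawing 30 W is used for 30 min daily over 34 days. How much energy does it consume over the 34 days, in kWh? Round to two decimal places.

0.51 kWh

Runtime = 30 min × 34 = 1020 min = 17 h
Energy = 0.03 kW × 17 h = 0.51 kWh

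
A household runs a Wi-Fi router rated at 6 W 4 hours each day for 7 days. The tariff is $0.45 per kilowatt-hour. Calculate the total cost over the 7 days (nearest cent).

$0.08

Runtime = 4 h/day × 7 days = 28 h
Energy = 0.006 kW × 28 h = 0.168 kWh
Cost = 0.168 kWh × $0.45/kWh = $0.08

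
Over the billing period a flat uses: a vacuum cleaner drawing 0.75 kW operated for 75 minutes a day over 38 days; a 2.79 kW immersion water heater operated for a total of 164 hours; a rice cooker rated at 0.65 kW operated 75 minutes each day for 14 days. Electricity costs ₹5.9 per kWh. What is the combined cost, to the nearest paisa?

vacuum cleaner: Runtime = 75 min × 38 = 2850 min = 47.5 h
vacuum cleaner: 0.75 kW × 47.5 h = 35.625 kWh
immersion water heater: 2.79 kW × 164 h = 457.56 kWh
rice cooker: Runtime = 75 min × 14 = 1050 min = 17.5 h
rice cooker: 0.65 kW × 17.5 h = 11.375 kWh
Total energy = 504.56 kWh
Cost = 504.56 × ₹5.9 = ₹2976.90

₹2976.90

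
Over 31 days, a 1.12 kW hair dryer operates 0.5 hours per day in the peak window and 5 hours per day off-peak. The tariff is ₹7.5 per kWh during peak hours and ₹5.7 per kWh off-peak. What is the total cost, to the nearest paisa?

Peak energy = 1.12 kW × 0.5 h × 31 = 17.36 kWh
Off-peak energy = 1.12 kW × 5 h × 31 = 173.6 kWh
Cost = 17.36 × ₹7.5 + 173.6 × ₹5.7 = ₹130.2 + ₹989.52 = ₹1119.72

₹1119.72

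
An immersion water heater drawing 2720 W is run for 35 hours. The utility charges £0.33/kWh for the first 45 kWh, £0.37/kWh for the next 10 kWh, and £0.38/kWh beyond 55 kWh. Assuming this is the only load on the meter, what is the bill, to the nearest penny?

£33.83

Energy = 2.72 kW × 35 h = 95.2 kWh
Tier 1 (0–45 kWh): 45 × £0.33 = £14.85
Tier 2 (45–55 kWh): 10 × £0.37 = £3.7
Above 55 kWh: 40.2 × £0.38 = £15.276
Bill = £33.83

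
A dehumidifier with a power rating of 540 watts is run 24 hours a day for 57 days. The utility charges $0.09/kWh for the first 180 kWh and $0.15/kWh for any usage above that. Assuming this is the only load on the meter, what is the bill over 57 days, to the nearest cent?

Runtime = 24 h × 57 = 1368 h
Energy = 0.54 kW × 1368 h = 738.72 kWh
Tier 1 (0–180 kWh): 180 × $0.09 = $16.2
Above 180 kWh: 558.72 × $0.15 = $83.808
Bill = $100.01

$100.01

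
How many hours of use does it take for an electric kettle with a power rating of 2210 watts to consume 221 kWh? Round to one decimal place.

100.0 h

Hours = 221 kWh ÷ 2.21 kW = 100.0 h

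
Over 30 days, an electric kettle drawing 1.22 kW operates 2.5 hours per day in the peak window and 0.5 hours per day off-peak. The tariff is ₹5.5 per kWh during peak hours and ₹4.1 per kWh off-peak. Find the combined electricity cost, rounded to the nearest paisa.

₹578.28

Peak energy = 1.22 kW × 2.5 h × 30 = 91.5 kWh
Off-peak energy = 1.22 kW × 0.5 h × 30 = 18.3 kWh
Cost = 91.5 × ₹5.5 + 18.3 × ₹4.1 = ₹503.25 + ₹75.03 = ₹578.28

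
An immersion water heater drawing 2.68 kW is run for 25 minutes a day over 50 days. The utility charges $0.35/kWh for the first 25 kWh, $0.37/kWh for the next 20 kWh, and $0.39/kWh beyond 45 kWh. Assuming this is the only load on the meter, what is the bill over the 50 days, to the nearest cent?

$20.38

Runtime = 25 min × 50 = 1250 min = 20.833333… h
Energy = 2.68 kW × 20.833333… h = 55.833333… kWh
Tier 1 (0–25 kWh): 25 × $0.35 = $8.75
Tier 2 (25–45 kWh): 20 × $0.37 = $7.4
Above 45 kWh: 10.833333… × $0.39 = $4.225
Bill = $20.38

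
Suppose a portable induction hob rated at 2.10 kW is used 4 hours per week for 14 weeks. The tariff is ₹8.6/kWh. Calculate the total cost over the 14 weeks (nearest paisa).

Runtime = 4 h/week × 14 weeks = 56 h
Energy = 2.1 kW × 56 h = 117.6 kWh
Cost = 117.6 kWh × ₹8.6/kWh = ₹1011.36

₹1011.36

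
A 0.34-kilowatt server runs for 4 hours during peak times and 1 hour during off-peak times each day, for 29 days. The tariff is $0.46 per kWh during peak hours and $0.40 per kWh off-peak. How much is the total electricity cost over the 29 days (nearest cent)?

Peak energy = 0.34 kW × 4 h × 29 = 39.44 kWh
Off-peak energy = 0.34 kW × 1 h × 29 = 9.86 kWh
Cost = 39.44 × $0.46 + 9.86 × $0.40 = $18.1424 + $3.944 = $22.09

$22.09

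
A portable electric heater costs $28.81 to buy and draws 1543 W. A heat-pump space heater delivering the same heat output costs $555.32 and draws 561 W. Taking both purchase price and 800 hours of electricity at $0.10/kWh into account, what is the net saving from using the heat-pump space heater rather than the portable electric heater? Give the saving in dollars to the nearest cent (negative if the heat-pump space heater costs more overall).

-$447.95

portable electric heater: $28.81 + (1543/1000) kW × 800 h × $0.10 = $28.81 + $123.44 = $152.25
heat-pump space heater: $555.32 + (561/1000) kW × 800 h × $0.10 = $555.32 + $44.88 = $600.2
Saving = $152.25 − $600.2 = −$447.95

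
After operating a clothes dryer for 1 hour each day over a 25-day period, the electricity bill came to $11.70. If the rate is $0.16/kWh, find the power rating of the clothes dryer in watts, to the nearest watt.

Energy = $11.70 ÷ $0.16/kWh = 73.125 kWh
Runtime = 1 h/day × 25 days = 25 h
Power = 73.125 kWh ÷ 25 h = 2.925 kW = 2925 W

2925 W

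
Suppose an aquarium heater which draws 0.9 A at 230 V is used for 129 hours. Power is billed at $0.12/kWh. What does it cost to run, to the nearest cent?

Power = 0.9 A × 230 V = 207 W = 0.207 kW
Energy = 0.207 kW × 129 h = 26.703 kWh
Cost = 26.703 kWh × $0.12/kWh = $3.20

$3.20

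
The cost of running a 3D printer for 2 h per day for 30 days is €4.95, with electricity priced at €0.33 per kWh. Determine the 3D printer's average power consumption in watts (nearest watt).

250 W

Energy = €4.95 ÷ €0.33/kWh = 15 kWh
Runtime = 2 h/day × 30 days = 60 h
Power = 15 kWh ÷ 60 h = 0.25 kW = 250 W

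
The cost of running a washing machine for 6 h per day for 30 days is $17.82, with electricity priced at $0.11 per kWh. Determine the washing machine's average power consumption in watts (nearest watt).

Energy = $17.82 ÷ $0.11/kWh = 162 kWh
Runtime = 6 h/day × 30 days = 180 h
Power = 162 kWh ÷ 180 h = 0.9 kW = 900 W

900 W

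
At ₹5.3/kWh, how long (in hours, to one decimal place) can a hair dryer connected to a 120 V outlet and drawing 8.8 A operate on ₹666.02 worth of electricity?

119.0 h

Power = 8.8 A × 120 V = 1056 W = 1.056 kW
Energy available = ₹666.02 ÷ ₹5.3/kWh = 125.6642 kWh
Hours = 125.6642 kWh ÷ 1.056 kW = 119.0 h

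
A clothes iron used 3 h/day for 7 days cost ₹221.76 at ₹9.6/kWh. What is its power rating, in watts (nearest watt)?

Energy = ₹221.76 ÷ ₹9.6/kWh = 23.1 kWh
Runtime = 3 h/day × 7 days = 21 h
Power = 23.1 kWh ÷ 21 h = 1.1 kW = 1100 W

1100 W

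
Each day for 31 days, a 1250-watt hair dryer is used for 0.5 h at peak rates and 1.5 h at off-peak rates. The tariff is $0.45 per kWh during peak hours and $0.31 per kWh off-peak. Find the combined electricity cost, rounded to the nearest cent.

$26.74

Peak energy = 1.25 kW × 0.5 h × 31 = 19.375 kWh
Off-peak energy = 1.25 kW × 1.5 h × 31 = 58.125 kWh
Cost = 19.375 × $0.45 + 58.125 × $0.31 = $8.71875 + $18.01875 = $26.74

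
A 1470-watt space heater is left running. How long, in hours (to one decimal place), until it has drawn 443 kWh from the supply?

301.4 h

Hours = 443 kWh ÷ 1.47 kW = 301.4 h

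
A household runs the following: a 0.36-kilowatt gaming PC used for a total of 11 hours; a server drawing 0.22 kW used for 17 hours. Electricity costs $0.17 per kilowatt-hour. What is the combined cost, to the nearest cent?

gaming PC: 0.36 kW × 11 h = 3.96 kWh
server: 0.22 kW × 17 h = 3.74 kWh
Total energy = 7.7 kWh
Cost = 7.7 × $0.17 = $1.31

$1.31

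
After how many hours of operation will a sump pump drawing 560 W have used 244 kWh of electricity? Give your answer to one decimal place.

435.7 h

Hours = 244 kWh ÷ 0.56 kW = 435.7 h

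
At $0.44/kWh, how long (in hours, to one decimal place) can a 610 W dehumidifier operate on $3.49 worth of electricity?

13.0 h

Energy available = $3.49 ÷ $0.44/kWh = 7.9318 kWh
Hours = 7.9318 kWh ÷ 0.61 kW = 13.0 h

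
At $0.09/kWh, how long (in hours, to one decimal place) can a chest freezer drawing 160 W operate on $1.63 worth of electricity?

Energy available = $1.63 ÷ $0.09/kWh = 18.1111 kWh
Hours = 18.1111 kWh ÷ 0.16 kW = 113.2 h

113.2 h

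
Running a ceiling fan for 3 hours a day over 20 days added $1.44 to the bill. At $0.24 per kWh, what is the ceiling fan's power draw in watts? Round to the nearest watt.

Energy = $1.44 ÷ $0.24/kWh = 6 kWh
Runtime = 3 h/day × 20 days = 60 h
Power = 6 kWh ÷ 60 h = 0.1 kW = 100 W

100 W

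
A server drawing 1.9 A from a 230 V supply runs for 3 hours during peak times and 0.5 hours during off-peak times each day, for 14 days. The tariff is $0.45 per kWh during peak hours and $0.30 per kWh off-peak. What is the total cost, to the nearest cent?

$9.18

Power = 1.9 A × 230 V = 437 W = 0.437 kW
Peak energy = 0.437 kW × 3 h × 14 = 18.354 kWh
Off-peak energy = 0.437 kW × 0.5 h × 14 = 3.059 kWh
Cost = 18.354 × $0.45 + 3.059 × $0.30 = $8.2593 + $0.9177 = $9.18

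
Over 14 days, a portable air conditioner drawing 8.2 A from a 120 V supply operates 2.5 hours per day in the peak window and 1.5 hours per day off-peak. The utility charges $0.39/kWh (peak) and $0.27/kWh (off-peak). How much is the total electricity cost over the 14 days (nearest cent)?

$19.01

Power = 8.2 A × 120 V = 984 W = 0.984 kW
Peak energy = 0.984 kW × 2.5 h × 14 = 34.44 kWh
Off-peak energy = 0.984 kW × 1.5 h × 14 = 20.664 kWh
Cost = 34.44 × $0.39 + 20.664 × $0.27 = $13.4316 + $5.57928 = $19.01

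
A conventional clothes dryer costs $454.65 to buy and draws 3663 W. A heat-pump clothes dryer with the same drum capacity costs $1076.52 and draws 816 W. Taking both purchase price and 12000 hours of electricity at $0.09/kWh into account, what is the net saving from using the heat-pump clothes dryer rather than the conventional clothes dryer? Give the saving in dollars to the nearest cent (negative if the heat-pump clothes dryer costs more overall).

$2452.89

conventional clothes dryer: $454.65 + (3663/1000) kW × 12000 h × $0.09 = $454.65 + $3956.04 = $4410.69
heat-pump clothes dryer: $1076.52 + (816/1000) kW × 12000 h × $0.09 = $1076.52 + $881.28 = $1957.8
Saving = $4410.69 − $1957.8 = $2452.89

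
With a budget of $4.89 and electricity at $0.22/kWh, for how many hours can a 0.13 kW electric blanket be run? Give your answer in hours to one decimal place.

171.0 h

Energy available = $4.89 ÷ $0.22/kWh = 22.2273 kWh
Hours = 22.2273 kWh ÷ 0.13 kW = 171.0 h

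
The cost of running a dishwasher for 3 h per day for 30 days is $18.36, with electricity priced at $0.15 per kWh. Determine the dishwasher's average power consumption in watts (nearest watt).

1360 W

Energy = $18.36 ÷ $0.15/kWh = 122.4 kWh
Runtime = 3 h/day × 30 days = 90 h
Power = 122.4 kWh ÷ 90 h = 1.36 kW = 1360 W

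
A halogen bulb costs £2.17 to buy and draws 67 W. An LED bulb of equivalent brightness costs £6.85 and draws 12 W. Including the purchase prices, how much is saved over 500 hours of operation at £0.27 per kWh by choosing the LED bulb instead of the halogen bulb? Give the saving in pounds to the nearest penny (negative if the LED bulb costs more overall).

halogen bulb: £2.17 + (67/1000) kW × 500 h × £0.27 = £2.17 + £9.045 = £11.215
LED bulb: £6.85 + (12/1000) kW × 500 h × £0.27 = £6.85 + £1.62 = £8.47
Saving = £11.215 − £8.47 = £2.745 → £2.75

£2.75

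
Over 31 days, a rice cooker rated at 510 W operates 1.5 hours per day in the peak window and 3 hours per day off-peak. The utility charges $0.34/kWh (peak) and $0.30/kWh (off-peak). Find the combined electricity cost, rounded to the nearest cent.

Peak energy = 0.51 kW × 1.5 h × 31 = 23.715 kWh
Off-peak energy = 0.51 kW × 3 h × 31 = 47.43 kWh
Cost = 23.715 × $0.34 + 47.43 × $0.30 = $8.0631 + $14.229 = $22.29

$22.29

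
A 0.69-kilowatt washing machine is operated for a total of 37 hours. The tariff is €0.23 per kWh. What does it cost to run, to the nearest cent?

Energy = 0.69 kW × 37 h = 25.53 kWh
Cost = 25.53 kWh × €0.23/kWh = €5.87

€5.87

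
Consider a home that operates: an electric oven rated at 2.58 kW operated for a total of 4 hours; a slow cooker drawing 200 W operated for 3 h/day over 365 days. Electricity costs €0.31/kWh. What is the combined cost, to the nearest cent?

electric oven: 2.58 kW × 4 h = 10.32 kWh
slow cooker: Runtime = 3 h/day × 365 days = 1095 h
slow cooker: 0.2 kW × 1095 h = 219 kWh
Total energy = 229.32 kWh
Cost = 229.32 × €0.31 = €71.09

€71.09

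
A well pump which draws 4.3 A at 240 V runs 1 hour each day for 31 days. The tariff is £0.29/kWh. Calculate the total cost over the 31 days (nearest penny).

£9.28

Power = 4.3 A × 240 V = 1032 W = 1.032 kW
Runtime = 1 h/day × 31 days = 31 h
Energy = 1.032 kW × 31 h = 31.992 kWh
Cost = 31.992 kWh × £0.29/kWh = £9.28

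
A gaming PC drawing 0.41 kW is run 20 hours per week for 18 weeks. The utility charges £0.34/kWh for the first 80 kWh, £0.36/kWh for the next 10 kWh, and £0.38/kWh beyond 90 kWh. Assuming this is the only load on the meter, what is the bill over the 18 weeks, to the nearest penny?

Runtime = 20 h/week × 18 weeks = 360 h
Energy = 0.41 kW × 360 h = 147.6 kWh
Tier 1 (0–80 kWh): 80 × £0.34 = £27.2
Tier 2 (80–90 kWh): 10 × £0.36 = £3.6
Above 90 kWh: 57.6 × £0.38 = £21.888
Bill = £52.69

£52.69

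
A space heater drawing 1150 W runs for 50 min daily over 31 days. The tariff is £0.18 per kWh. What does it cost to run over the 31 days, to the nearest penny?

Runtime = 50 min × 31 = 1550 min = 25.833333… h
Energy = 1.15 kW × 25.833333… h = 29.708333… kWh
Cost = 29.708333… kWh × £0.18/kWh = £5.35

£5.35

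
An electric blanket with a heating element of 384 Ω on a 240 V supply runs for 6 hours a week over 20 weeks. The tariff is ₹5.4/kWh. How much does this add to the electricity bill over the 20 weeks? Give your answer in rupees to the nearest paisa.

Power = V²/R = 240²/384 = 150 W = 0.15 kW
Runtime = 6 h/week × 20 weeks = 120 h
Energy = 0.15 kW × 120 h = 18 kWh
Cost = 18 kWh × ₹5.4/kWh = ₹97.20

₹97.20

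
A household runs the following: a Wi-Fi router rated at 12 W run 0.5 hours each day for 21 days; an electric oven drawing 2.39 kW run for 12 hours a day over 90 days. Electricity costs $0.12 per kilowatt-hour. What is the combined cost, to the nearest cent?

Wi-Fi router: Runtime = 0.5 h/day × 21 days = 10.5 h
Wi-Fi router: 0.012 kW × 10.5 h = 0.126 kWh
electric oven: Runtime = 12 h/day × 90 days = 1080 h
electric oven: 2.39 kW × 1080 h = 2581.2 kWh
Total energy = 2581.326 kWh
Cost = 2581.326 × $0.12 = $309.76

$309.76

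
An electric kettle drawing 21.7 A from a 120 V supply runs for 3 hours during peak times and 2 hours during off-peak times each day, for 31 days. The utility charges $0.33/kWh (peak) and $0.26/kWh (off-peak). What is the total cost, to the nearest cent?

$121.89

Power = 21.7 A × 120 V = 2604 W = 2.604 kW
Peak energy = 2.604 kW × 3 h × 31 = 242.172 kWh
Off-peak energy = 2.604 kW × 2 h × 31 = 161.448 kWh
Cost = 242.172 × $0.33 + 161.448 × $0.26 = $79.91676 + $41.97648 = $121.89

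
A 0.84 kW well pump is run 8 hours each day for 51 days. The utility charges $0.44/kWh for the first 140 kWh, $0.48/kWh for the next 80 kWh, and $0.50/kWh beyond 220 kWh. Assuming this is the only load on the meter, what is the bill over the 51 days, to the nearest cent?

Runtime = 8 h/day × 51 days = 408 h
Energy = 0.84 kW × 408 h = 342.72 kWh
Tier 1 (0–140 kWh): 140 × $0.44 = $61.6
Tier 2 (140–220 kWh): 80 × $0.48 = $38.4
Above 220 kWh: 122.72 × $0.50 = $61.36
Bill = $161.36

$161.36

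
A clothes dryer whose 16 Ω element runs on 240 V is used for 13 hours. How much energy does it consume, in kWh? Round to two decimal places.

Power = V²/R = 240²/16 = 3600 W = 3.6 kW
Energy = 3.6 kW × 13 h = 46.8 kWh

46.80 kWh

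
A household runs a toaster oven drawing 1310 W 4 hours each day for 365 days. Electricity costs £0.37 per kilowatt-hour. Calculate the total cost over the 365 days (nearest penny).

Runtime = 4 h/day × 365 days = 1460 h
Energy = 1.31 kW × 1460 h = 1912.6 kWh
Cost = 1912.6 kWh × £0.37/kWh = £707.66

£707.66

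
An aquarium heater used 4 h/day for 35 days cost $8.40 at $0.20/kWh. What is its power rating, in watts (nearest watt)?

300 W

Energy = $8.40 ÷ $0.20/kWh = 42 kWh
Runtime = 4 h/day × 35 days = 140 h
Power = 42 kWh ÷ 140 h = 0.3 kW = 300 W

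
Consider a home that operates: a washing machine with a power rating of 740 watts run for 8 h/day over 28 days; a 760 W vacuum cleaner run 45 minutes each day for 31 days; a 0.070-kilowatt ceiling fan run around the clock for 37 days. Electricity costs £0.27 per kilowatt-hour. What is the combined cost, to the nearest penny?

washing machine: Runtime = 8 h/day × 28 days = 224 h
washing machine: 0.74 kW × 224 h = 165.76 kWh
vacuum cleaner: Runtime = 45 min × 31 = 1395 min = 23.25 h
vacuum cleaner: 0.76 kW × 23.25 h = 17.67 kWh
ceiling fan: Runtime = 24 h × 37 = 888 h
ceiling fan: 0.07 kW × 888 h = 62.16 kWh
Total energy = 245.59 kWh
Cost = 245.59 × £0.27 = £66.31

£66.31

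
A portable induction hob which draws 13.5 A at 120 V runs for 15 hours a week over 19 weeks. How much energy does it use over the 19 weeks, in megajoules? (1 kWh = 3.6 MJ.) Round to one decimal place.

Power = 13.5 A × 120 V = 1620 W = 1.62 kW
Runtime = 15 h/week × 19 weeks = 285 h
Energy = 1.62 kW × 285 h = 461.7 kWh
= 461.7 × 3.6 MJ = 1662.1 MJ

1662.1 MJ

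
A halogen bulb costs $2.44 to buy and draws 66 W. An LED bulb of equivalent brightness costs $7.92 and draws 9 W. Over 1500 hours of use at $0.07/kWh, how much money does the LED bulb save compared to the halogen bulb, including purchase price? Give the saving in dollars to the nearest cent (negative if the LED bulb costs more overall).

halogen bulb: $2.44 + (66/1000) kW × 1500 h × $0.07 = $2.44 + $6.93 = $9.37
LED bulb: $7.92 + (9/1000) kW × 1500 h × $0.07 = $7.92 + $0.945 = $8.865
Saving = $9.37 − $8.865 = $0.505 → $0.51

$0.51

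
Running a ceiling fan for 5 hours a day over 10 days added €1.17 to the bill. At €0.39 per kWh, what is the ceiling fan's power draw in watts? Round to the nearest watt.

60 W

Energy = €1.17 ÷ €0.39/kWh = 3 kWh
Runtime = 5 h/day × 10 days = 50 h
Power = 3 kWh ÷ 50 h = 0.06 kW = 60 W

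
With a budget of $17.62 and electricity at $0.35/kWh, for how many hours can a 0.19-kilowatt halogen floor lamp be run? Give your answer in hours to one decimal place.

Energy available = $17.62 ÷ $0.35/kWh = 50.3429 kWh
Hours = 50.3429 kWh ÷ 0.19 kW = 265.0 h

265.0 h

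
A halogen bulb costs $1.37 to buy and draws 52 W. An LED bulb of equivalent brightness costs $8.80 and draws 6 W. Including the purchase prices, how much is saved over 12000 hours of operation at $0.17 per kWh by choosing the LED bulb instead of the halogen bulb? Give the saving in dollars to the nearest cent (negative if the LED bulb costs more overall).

halogen bulb: $1.37 + (52/1000) kW × 12000 h × $0.17 = $1.37 + $106.08 = $107.45
LED bulb: $8.80 + (6/1000) kW × 12000 h × $0.17 = $8.80 + $12.24 = $21.04
Saving = $107.45 − $21.04 = $86.41

$86.41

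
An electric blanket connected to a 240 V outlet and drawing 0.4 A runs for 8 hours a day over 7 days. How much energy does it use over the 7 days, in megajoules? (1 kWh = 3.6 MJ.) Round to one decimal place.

Power = 0.4 A × 240 V = 96 W = 0.096 kW
Runtime = 8 h/day × 7 days = 56 h
Energy = 0.096 kW × 56 h = 5.376 kWh
= 5.376 × 3.6 MJ = 19.4 MJ

19.4 MJ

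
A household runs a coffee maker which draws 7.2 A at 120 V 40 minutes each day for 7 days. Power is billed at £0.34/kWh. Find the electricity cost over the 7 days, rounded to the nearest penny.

£1.37

Power = 7.2 A × 120 V = 864 W = 0.864 kW
Runtime = 40 min × 7 = 280 min = 4.666666… h
Energy = 0.864 kW × 4.666666… h = 4.032 kWh
Cost = 4.032 kWh × £0.34/kWh = £1.37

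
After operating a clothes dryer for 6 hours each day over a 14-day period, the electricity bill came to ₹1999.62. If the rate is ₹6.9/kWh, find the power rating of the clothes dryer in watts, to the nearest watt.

Energy = ₹1999.62 ÷ ₹6.9/kWh = 289.8 kWh
Runtime = 6 h/day × 14 days = 84 h
Power = 289.8 kWh ÷ 84 h = 3.45 kW = 3450 W

3450 W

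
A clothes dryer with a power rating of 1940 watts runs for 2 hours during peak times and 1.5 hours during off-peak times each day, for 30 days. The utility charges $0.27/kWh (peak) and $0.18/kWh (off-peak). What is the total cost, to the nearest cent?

Peak energy = 1.94 kW × 2 h × 30 = 116.4 kWh
Off-peak energy = 1.94 kW × 1.5 h × 30 = 87.3 kWh
Cost = 116.4 × $0.27 + 87.3 × $0.18 = $31.428 + $15.714 = $47.14

$47.14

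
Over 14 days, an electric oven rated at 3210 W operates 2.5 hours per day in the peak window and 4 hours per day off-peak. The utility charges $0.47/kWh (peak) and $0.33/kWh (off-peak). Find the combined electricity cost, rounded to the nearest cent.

$112.13

Peak energy = 3.21 kW × 2.5 h × 14 = 112.35 kWh
Off-peak energy = 3.21 kW × 4 h × 14 = 179.76 kWh
Cost = 112.35 × $0.47 + 179.76 × $0.33 = $52.8045 + $59.3208 = $112.13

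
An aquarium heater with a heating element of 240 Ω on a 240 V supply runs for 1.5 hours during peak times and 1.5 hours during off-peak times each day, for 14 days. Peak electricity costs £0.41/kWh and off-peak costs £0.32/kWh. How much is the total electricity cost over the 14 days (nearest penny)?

£3.68

Power = V²/R = 240²/240 = 240 W = 0.24 kW
Peak energy = 0.24 kW × 1.5 h × 14 = 5.04 kWh
Off-peak energy = 0.24 kW × 1.5 h × 14 = 5.04 kWh
Cost = 5.04 × £0.41 + 5.04 × £0.32 = £2.0664 + £1.6128 = £3.68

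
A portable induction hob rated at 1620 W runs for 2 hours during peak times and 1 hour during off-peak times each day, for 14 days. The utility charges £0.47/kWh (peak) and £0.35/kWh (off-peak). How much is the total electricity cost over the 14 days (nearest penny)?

£29.26

Peak energy = 1.62 kW × 2 h × 14 = 45.36 kWh
Off-peak energy = 1.62 kW × 1 h × 14 = 22.68 kWh
Cost = 45.36 × £0.47 + 22.68 × £0.35 = £21.3192 + £7.938 = £29.26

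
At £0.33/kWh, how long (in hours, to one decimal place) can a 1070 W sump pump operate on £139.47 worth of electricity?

Energy available = £139.47 ÷ £0.33/kWh = 422.6364 kWh
Hours = 422.6364 kWh ÷ 1.07 kW = 395.0 h

395.0 h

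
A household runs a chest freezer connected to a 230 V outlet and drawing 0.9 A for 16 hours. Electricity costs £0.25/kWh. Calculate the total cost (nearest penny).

Power = 0.9 A × 230 V = 207 W = 0.207 kW
Energy = 0.207 kW × 16 h = 3.312 kWh
Cost = 3.312 kWh × £0.25/kWh = £0.83

£0.83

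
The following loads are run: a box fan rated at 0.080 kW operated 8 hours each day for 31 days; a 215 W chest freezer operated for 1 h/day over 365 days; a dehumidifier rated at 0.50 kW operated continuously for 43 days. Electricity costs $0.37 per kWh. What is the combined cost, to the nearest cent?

$227.30

box fan: Runtime = 8 h/day × 31 days = 248 h
box fan: 0.08 kW × 248 h = 19.84 kWh
chest freezer: Runtime = 1 h/day × 365 days = 365 h
chest freezer: 0.215 kW × 365 h = 78.475 kWh
dehumidifier: Runtime = 24 h × 43 = 1032 h
dehumidifier: 0.5 kW × 1032 h = 516 kWh
Total energy = 614.315 kWh
Cost = 614.315 × $0.37 = $227.30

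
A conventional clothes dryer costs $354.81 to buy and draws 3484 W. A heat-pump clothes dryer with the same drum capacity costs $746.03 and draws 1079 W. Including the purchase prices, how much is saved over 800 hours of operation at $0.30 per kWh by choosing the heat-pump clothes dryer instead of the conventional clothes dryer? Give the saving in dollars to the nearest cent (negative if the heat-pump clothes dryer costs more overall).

$185.98

conventional clothes dryer: $354.81 + (3484/1000) kW × 800 h × $0.30 = $354.81 + $836.16 = $1190.97
heat-pump clothes dryer: $746.03 + (1079/1000) kW × 800 h × $0.30 = $746.03 + $258.96 = $1004.99
Saving = $1190.97 − $1004.99 = $185.98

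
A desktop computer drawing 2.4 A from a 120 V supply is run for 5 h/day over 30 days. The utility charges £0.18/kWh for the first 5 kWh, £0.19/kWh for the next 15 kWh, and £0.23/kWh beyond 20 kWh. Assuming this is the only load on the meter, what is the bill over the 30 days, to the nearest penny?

Power = 2.4 A × 120 V = 288 W = 0.288 kW
Runtime = 5 h/day × 30 days = 150 h
Energy = 0.288 kW × 150 h = 43.2 kWh
Tier 1 (0–5 kWh): 5 × £0.18 = £0.9
Tier 2 (5–20 kWh): 15 × £0.19 = £2.85
Above 20 kWh: 23.2 × £0.23 = £5.336
Bill = £9.09

£9.09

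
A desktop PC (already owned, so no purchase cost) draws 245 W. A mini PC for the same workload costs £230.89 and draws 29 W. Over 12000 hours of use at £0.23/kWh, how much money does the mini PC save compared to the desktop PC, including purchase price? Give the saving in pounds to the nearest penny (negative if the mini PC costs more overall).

£365.27

desktop PC: £0.00 + (245/1000) kW × 12000 h × £0.23 = £0.00 + £676.2 = £676.2
mini PC: £230.89 + (29/1000) kW × 12000 h × £0.23 = £230.89 + £80.04 = £310.93
Saving = £676.2 − £310.93 = £365.27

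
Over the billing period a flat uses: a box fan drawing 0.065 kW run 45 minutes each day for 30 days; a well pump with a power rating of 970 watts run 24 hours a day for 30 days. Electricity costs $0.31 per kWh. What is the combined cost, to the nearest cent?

$216.96

box fan: Runtime = 45 min × 30 = 1350 min = 22.5 h
box fan: 0.065 kW × 22.5 h = 1.4625 kWh
well pump: Runtime = 24 h × 30 = 720 h
well pump: 0.97 kW × 720 h = 698.4 kWh
Total energy = 699.8625 kWh
Cost = 699.8625 × $0.31 = $216.96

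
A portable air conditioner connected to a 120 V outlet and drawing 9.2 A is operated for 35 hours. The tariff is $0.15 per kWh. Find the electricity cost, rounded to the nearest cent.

Power = 9.2 A × 120 V = 1104 W = 1.104 kW
Energy = 1.104 kW × 35 h = 38.64 kWh
Cost = 38.64 kWh × $0.15/kWh = $5.80

$5.80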